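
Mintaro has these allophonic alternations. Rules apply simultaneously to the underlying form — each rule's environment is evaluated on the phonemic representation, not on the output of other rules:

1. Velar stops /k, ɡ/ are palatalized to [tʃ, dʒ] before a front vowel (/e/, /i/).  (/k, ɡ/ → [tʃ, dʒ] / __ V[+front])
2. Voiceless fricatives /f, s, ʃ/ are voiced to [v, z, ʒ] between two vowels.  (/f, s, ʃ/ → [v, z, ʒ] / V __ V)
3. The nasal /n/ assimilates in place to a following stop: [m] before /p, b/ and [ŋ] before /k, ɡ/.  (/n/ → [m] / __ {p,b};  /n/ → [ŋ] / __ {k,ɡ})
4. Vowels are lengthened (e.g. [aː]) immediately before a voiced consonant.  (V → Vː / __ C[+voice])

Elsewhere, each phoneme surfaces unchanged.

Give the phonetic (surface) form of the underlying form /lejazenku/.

[leːjaːzeːŋku]

/l/ — not in any rule's target class → [l].
/e/ (between /l/ and /j/) occurs before a voiced consonant → [eː] by rule 4.
/j/ (between /e/ and /a/): no rule targets it → [j].
/a/ meets the environment for rule 4 (before a voiced consonant) → [aː].
/z/ (between /a/ and /e/): no rule targets it → [z].
/e/ (between /z/ and /n/) occurs before a voiced consonant → [eː] by rule 4.
Rule 3 applies to /n/ (between /e/ and /k/: before a labial or velar stop) → [ŋ].
/k/ (between /n/ and /u/) fails the environment for rule 1, so it stays [k].
/u/ — word-final; rule 4 does not apply here → [u].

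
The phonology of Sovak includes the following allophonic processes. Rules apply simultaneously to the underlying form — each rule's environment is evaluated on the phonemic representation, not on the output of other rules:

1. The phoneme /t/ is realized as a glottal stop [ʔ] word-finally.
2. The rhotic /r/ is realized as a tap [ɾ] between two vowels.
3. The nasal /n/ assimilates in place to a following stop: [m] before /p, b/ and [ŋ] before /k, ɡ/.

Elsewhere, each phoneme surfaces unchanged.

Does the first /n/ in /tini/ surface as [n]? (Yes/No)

Yes

/n/ (between /i/ and /i/) is in the target of rule 3 but the environment (before a labial or velar stop) is not met → [n].
The actual realization is [n], which matches [n].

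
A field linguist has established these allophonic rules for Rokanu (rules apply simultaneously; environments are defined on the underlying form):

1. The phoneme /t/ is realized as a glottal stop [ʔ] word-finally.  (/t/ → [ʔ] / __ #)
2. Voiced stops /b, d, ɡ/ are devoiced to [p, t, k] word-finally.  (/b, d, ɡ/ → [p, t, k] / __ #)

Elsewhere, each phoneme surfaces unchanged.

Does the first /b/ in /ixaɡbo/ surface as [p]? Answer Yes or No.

/b/ (between /ɡ/ and /o/) fails the environment for rule 2, so it stays [b].
The actual realization is [b], not [p].

No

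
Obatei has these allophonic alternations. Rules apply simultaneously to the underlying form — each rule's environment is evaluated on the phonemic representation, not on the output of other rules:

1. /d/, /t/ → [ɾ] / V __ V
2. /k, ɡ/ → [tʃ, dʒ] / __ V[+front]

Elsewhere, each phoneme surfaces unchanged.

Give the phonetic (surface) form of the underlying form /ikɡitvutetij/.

[ikdʒitvuɾeɾij]

/i/ (word-initial) is unaffected → [i].
/k/ (between /i/ and /ɡ/) is in the target of rule 2 but the environment (before a front vowel) is not met → [k].
/ɡ/ (between /k/ and /i/): before a front vowel, so rule 2 applies → [dʒ].
/i/ (between /ɡ/ and /t/): no rule targets it → [i].
/t/ — between /i/ and /v/; rule 1 does not apply here → [t].
/v/ — not in any rule's target class → [v].
/u/ — not in any rule's target class → [u].
/t/ (between /u/ and /e/) occurs between two vowels → [ɾ] by rule 1.
/e/ stays [e].
/t/ — between /e/ and /i/, between two vowels — surfaces as [ɾ] (rule 1).
/i/ stays [i].
/j/ — not in any rule's target class → [j].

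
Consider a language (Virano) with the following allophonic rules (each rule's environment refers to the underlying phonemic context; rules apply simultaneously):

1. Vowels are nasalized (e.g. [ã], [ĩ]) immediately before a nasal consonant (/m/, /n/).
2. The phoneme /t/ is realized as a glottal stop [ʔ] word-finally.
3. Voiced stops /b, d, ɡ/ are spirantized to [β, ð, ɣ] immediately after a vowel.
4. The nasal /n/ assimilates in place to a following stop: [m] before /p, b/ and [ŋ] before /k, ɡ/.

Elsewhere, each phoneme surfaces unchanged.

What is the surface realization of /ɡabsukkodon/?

[ɡaβsukkoðõn]

/ɡ/ (word-initial) fails the environment for rule 3, so it stays [ɡ].
/a/ (between /ɡ/ and /b/) fails the environment for rule 1, so it stays [a].
/b/ (between /a/ and /s/) occurs immediately after a vowel → [β] by rule 3.
/u/ — between /s/ and /k/; rule 1 does not apply here → [u].
/o/ — between /k/ and /d/; rule 1 does not apply here → [o].
Rule 3 applies to /d/ (between /o/ and /o/: immediately after a vowel) → [ð].
Rule 1 applies to /o/ (between /d/ and /n/: before a nasal consonant) → [õ].
/n/ (word-final) fails the environment for rule 4, so it stays [n].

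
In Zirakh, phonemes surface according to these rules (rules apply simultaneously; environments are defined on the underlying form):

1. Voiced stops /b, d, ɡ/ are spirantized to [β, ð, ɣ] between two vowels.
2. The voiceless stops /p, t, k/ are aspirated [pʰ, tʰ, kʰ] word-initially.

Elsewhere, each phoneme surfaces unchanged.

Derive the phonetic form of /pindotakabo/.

/p/ (word-initial): word-initially, so rule 2 applies → [pʰ].
/d/ — between /n/ and /o/; rule 1 does not apply here → [d].
/t/ (between /o/ and /a/) fails the environment for rule 2, so it stays [t].
/k/ (between /a/ and /a/) fails the environment for rule 2, so it stays [k].
Rule 1 applies to /b/ (between /a/ and /o/: between two vowels) → [β].

[pʰindotakaβo]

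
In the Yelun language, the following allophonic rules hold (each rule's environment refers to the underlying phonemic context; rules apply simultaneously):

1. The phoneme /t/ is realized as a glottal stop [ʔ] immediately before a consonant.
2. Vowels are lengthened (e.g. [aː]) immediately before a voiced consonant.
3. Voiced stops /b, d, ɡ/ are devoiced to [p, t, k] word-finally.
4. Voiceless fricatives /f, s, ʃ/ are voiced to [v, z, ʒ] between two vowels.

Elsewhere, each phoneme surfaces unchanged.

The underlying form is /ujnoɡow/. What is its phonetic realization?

/u/ (word-initial): before a voiced consonant, so rule 2 applies → [uː].
/o/ (between /n/ and /ɡ/) occurs before a voiced consonant → [oː] by rule 2.
/ɡ/ (between /o/ and /o/): rule 3 targets it, but not word-finally → unchanged [ɡ].
/o/ (between /ɡ/ and /w/): before a voiced consonant, so rule 2 applies → [oː].

[uːjnoːɡoːw]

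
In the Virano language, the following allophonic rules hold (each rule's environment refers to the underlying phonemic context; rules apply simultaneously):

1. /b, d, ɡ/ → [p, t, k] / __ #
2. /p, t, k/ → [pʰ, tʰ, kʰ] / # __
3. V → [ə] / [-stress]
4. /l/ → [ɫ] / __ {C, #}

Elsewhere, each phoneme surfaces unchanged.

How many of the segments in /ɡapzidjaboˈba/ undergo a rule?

Segments that undergo a rule: /a/ → [ə] (rule 3); /i/ → [ə] (rule 3); /a/ → [ə] (rule 3); /o/ → [ə] (rule 3).
All other segments surface unchanged.

4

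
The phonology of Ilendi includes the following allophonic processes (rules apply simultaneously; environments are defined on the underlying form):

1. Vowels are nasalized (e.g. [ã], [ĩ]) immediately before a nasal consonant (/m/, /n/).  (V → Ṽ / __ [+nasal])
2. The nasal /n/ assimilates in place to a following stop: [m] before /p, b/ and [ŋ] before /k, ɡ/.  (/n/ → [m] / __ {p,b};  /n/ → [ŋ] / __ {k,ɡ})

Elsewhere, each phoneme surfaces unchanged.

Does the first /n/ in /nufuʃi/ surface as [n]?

/n/ (word-initial) is in the target of rule 2 but the environment (before a labial or velar stop) is not met → [n].
The actual realization is [n], which matches [n].

Yes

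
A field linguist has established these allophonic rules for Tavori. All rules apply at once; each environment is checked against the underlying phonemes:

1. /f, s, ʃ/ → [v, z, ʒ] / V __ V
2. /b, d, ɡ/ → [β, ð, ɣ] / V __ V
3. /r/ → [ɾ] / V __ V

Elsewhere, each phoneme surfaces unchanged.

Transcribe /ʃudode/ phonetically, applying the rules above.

[ʃuðoðe]

/ʃ/ (word-initial) is in the target of rule 1 but the environment (between two vowels) is not met → [ʃ].
/u/ stays [u].
/d/ meets the environment for rule 2 (between two vowels) → [ð].
/o/ (between /d/ and /d/): no rule targets it → [o].
Rule 2 applies to /d/ (between /o/ and /e/: between two vowels) → [ð].
/e/ — not in any rule's target class → [e].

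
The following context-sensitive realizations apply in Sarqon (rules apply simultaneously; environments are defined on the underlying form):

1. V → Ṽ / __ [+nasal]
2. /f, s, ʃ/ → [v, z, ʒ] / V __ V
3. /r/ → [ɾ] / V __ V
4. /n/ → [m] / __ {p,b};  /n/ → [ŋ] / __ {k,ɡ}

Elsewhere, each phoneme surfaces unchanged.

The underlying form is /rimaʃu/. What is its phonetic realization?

/r/ (word-initial) fails the environment for rule 3, so it stays [r].
/i/ — between /r/ and /m/, before a nasal consonant — surfaces as [ĩ] (rule 1).
/m/ — not in any rule's target class → [m].
/a/ (between /m/ and /ʃ/) fails the environment for rule 1, so it stays [a].
/ʃ/ — between /a/ and /u/, between two vowels — surfaces as [ʒ] (rule 2).
/u/ (word-final): rule 1 targets it, but not before a nasal consonant → unchanged [u].

[rĩmaʒu]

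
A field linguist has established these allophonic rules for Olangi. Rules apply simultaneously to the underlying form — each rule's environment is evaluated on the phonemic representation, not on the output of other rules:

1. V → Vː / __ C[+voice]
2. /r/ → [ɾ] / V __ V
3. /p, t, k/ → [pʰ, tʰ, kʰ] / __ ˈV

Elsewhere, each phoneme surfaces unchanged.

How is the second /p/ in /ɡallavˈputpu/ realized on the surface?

/p/ — between /t/ and /u/; rule 3 does not apply here → [p].

[p]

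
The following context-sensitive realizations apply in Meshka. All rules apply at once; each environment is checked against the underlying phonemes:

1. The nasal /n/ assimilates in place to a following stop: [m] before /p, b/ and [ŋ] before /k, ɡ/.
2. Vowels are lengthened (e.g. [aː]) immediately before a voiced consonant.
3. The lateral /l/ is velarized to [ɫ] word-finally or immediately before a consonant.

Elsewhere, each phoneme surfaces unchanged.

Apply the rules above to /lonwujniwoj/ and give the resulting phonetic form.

[loːnwuːjniːwoːj]

/l/ — word-initial; rule 3 does not apply here → [l].
Rule 2 applies to /o/ (between /l/ and /n/: before a voiced consonant) → [oː].
/n/ (between /o/ and /w/) is in the target of rule 1 but the environment (before a labial or velar stop) is not met → [n].
/w/ — not in any rule's target class → [w].
/u/ (between /w/ and /j/): before a voiced consonant, so rule 2 applies → [uː].
/j/ (between /u/ and /n/): no rule targets it → [j].
/n/ (between /j/ and /i/): rule 1 targets it, but not before a labial or velar stop → unchanged [n].
/i/ (between /n/ and /w/) occurs before a voiced consonant → [iː] by rule 2.
/w/ — not in any rule's target class → [w].
/o/ (between /w/ and /j/): before a voiced consonant, so rule 2 applies → [oː].
/j/ stays [j].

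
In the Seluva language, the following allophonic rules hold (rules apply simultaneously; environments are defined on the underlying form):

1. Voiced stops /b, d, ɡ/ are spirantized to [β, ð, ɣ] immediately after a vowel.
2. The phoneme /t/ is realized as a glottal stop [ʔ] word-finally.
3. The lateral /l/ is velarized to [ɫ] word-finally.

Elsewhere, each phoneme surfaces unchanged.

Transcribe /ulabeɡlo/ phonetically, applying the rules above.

/u/ stays [u].
/l/ — between /u/ and /a/; rule 3 does not apply here → [l].
/a/ (between /l/ and /b/): no rule targets it → [a].
Rule 1 applies to /b/ (between /a/ and /e/: immediately after a vowel) → [β].
/e/ — not in any rule's target class → [e].
/ɡ/ (between /e/ and /l/): immediately after a vowel, so rule 1 applies → [ɣ].
/l/ (between /ɡ/ and /o/) is in the target of rule 3 but the environment (word-finally) is not met → [l].
/o/ — not in any rule's target class → [o].

[ulaβeɣlo]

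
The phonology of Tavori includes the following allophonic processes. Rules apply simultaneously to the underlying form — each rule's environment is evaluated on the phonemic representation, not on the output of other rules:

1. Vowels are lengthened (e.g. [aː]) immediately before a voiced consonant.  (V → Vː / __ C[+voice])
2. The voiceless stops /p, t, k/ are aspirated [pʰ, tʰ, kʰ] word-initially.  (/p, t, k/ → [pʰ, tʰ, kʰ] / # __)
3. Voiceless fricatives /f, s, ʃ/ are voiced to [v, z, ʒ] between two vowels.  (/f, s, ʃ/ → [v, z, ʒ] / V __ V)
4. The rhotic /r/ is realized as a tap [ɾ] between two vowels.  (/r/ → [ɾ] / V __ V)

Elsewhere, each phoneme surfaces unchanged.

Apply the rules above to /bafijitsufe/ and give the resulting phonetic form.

/b/ — not in any rule's target class → [b].
/a/ — between /b/ and /f/; rule 1 does not apply here → [a].
/f/ meets the environment for rule 3 (between two vowels) → [v].
/i/ (between /f/ and /j/): before a voiced consonant, so rule 1 applies → [iː].
/j/ (between /i/ and /i/) is unaffected → [j].
/i/ (between /j/ and /t/) is in the target of rule 1 but the environment (before a voiced consonant) is not met → [i].
/t/ (between /i/ and /s/): rule 2 targets it, but not word-initially → unchanged [t].
/s/ (between /t/ and /u/) fails the environment for rule 3, so it stays [s].
/u/ (between /s/ and /f/) is in the target of rule 1 but the environment (before a voiced consonant) is not met → [u].
/f/ meets the environment for rule 3 (between two vowels) → [v].
/e/ (word-final) fails the environment for rule 1, so it stays [e].

[baviːjitsuve]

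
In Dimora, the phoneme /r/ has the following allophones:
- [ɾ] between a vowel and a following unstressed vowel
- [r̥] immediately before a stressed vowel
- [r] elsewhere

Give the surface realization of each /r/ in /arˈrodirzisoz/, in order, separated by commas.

Occurrence 1 (position 2): no conditioning environment matches → elsewhere allophone [r].
Occurrence 2 (position 3): immediately before a stressed vowel → [r̥].
Occurrence 3 (position 7): no conditioning environment matches → elsewhere allophone [r].

[r], [r̥], [r]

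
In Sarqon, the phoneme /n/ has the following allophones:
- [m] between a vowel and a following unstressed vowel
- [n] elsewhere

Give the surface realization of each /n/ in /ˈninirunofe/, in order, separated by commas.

[n], [m], [m]

Occurrence 1 (position 1): no conditioning environment matches → elsewhere allophone [n].
Occurrence 2 (position 3): between a vowel and a following unstressed vowel → [m].
Occurrence 3 (position 7): between a vowel and a following unstressed vowel → [m].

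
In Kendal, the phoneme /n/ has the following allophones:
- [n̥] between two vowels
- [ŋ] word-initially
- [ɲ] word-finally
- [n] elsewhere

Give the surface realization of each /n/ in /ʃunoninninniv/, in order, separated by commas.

Occurrence 1 (position 3): between two vowels → [n̥].
Occurrence 2 (position 5): between two vowels → [n̥].
Occurrence 3 (position 7): no conditioning environment matches → elsewhere allophone [n].
Occurrence 4 (position 8): no conditioning environment matches → elsewhere allophone [n].
Occurrence 5 (position 10): no conditioning environment matches → elsewhere allophone [n].
Occurrence 6 (position 11): no conditioning environment matches → elsewhere allophone [n].

[n̥], [n̥], [n], [n], [n], [n]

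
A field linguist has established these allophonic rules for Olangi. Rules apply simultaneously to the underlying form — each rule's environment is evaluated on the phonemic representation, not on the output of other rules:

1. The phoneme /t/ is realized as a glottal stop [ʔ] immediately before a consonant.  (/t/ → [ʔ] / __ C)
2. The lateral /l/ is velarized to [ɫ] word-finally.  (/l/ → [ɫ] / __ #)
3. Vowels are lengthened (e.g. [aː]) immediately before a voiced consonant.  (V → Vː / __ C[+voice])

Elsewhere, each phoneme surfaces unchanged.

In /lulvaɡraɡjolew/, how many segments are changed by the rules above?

Segments that undergo a rule: /u/ → [uː] (rule 3); /a/ → [aː] (rule 3); /a/ → [aː] (rule 3); /o/ → [oː] (rule 3); /e/ → [eː] (rule 3).
All other segments surface unchanged.

5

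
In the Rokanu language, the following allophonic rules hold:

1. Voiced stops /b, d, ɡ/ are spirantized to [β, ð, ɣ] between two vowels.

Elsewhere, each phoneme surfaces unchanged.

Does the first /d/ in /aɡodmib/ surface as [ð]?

/d/ (between /o/ and /m/) fails the environment for rule 1, so it stays [d].
The actual realization is [d], not [ð].

No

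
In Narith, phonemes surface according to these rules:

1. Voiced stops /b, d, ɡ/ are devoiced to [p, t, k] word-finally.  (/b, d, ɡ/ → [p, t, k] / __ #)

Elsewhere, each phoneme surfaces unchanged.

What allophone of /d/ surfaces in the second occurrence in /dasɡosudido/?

/d/ — between /u/ and /i/; rule 1 does not apply here → [d].

[d]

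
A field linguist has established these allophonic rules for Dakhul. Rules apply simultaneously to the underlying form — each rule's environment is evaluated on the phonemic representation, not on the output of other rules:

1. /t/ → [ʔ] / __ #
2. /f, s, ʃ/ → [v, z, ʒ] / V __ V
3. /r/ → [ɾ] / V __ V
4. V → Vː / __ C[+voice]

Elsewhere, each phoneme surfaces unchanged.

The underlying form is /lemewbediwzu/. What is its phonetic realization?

/l/ (word-initial) is unaffected → [l].
/e/ (between /l/ and /m/): before a voiced consonant, so rule 4 applies → [eː].
/m/ (between /e/ and /e/): no rule targets it → [m].
/e/ (between /m/ and /w/): before a voiced consonant, so rule 4 applies → [eː].
/w/ (between /e/ and /b/) is unaffected → [w].
/b/ (between /w/ and /e/) is unaffected → [b].
/e/ meets the environment for rule 4 (before a voiced consonant) → [eː].
/d/ (between /e/ and /i/): no rule targets it → [d].
/i/ — between /d/ and /w/, before a voiced consonant — surfaces as [iː] (rule 4).
/w/ — not in any rule's target class → [w].
/z/ stays [z].
/u/ — word-final; rule 4 does not apply here → [u].

[leːmeːwbeːdiːwzu]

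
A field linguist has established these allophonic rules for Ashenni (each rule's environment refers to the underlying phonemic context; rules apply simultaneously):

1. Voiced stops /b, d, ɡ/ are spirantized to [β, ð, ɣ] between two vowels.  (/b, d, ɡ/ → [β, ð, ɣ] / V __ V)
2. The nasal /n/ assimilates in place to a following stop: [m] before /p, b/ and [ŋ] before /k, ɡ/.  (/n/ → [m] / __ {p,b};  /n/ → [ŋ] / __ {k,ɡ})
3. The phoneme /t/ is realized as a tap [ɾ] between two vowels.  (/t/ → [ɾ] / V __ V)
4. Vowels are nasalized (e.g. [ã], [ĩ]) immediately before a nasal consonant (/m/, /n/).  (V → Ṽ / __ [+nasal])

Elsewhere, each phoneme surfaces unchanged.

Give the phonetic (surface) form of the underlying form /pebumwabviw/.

/p/ (word-initial): no rule targets it → [p].
/e/ (between /p/ and /b/) is in the target of rule 4 but the environment (before a nasal consonant) is not met → [e].
/b/ (between /e/ and /u/) occurs between two vowels → [β] by rule 1.
/u/ meets the environment for rule 4 (before a nasal consonant) → [ũ].
/m/ (between /u/ and /w/) is unaffected → [m].
/w/ (between /m/ and /a/) is unaffected → [w].
/a/ — between /w/ and /b/; rule 4 does not apply here → [a].
/b/ (between /a/ and /v/): rule 1 targets it, but not between two vowels → unchanged [b].
/v/ (between /b/ and /i/) is unaffected → [v].
/i/ — between /v/ and /w/; rule 4 does not apply here → [i].
/w/ (word-final): no rule targets it → [w].

[peβũmwabviw]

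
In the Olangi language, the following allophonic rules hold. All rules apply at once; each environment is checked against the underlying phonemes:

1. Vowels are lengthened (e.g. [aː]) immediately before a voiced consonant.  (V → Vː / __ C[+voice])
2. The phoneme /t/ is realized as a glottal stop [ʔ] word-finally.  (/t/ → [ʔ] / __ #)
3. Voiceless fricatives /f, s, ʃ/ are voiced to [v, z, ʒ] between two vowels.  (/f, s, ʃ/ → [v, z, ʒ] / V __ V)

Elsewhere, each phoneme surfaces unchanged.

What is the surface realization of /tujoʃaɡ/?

/t/ — word-initial; rule 2 does not apply here → [t].
Rule 1 applies to /u/ (between /t/ and /j/: before a voiced consonant) → [uː].
/j/ (between /u/ and /o/) is unaffected → [j].
/o/ (between /j/ and /ʃ/): rule 1 targets it, but not before a voiced consonant → unchanged [o].
Rule 3 applies to /ʃ/ (between /o/ and /a/: between two vowels) → [ʒ].
/a/ (between /ʃ/ and /ɡ/): before a voiced consonant, so rule 1 applies → [aː].
/ɡ/ (word-final) is unaffected → [ɡ].

[tuːjoʒaːɡ]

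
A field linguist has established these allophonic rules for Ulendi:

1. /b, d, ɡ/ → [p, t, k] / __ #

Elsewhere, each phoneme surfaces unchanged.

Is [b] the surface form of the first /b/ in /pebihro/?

/b/ — between /e/ and /i/; rule 1 does not apply here → [b].
The actual realization is [b], which matches [b].

Yes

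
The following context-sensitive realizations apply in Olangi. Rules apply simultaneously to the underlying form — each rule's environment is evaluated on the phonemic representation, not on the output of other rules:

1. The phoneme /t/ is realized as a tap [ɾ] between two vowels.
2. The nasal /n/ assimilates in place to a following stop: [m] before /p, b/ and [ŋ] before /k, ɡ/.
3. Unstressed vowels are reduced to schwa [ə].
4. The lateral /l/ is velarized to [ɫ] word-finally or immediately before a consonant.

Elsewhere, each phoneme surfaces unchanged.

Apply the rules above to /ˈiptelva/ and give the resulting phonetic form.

[ˈiptəɫvə]

/i/ (word-initial) fails the environment for rule 3, so it stays [i].
/p/ — not in any rule's target class → [p].
/t/ — between /p/ and /e/; rule 1 does not apply here → [t].
/e/ — between /t/ and /l/, in an unstressed syllable — surfaces as [ə] (rule 3).
/l/ (between /e/ and /v/): word-finally or immediately before a consonant, so rule 4 applies → [ɫ].
/v/ (between /l/ and /a/): no rule targets it → [v].
/a/ (word-final): in an unstressed syllable, so rule 3 applies → [ə].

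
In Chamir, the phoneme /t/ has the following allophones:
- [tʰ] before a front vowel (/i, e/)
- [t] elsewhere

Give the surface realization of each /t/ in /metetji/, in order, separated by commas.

[tʰ], [t]

Occurrence 1 (position 3): before a front vowel (/i, e/) → [tʰ].
Occurrence 2 (position 5): no conditioning environment matches → elsewhere allophone [t].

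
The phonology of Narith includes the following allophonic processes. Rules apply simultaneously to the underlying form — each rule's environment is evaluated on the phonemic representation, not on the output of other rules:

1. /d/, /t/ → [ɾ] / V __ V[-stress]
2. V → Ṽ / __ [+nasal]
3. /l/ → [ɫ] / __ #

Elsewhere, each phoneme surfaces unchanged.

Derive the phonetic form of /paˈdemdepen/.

[paˈdẽmdepẽn]

/p/ stays [p].
/a/ (between /p/ and /d/) is in the target of rule 2 but the environment (before a nasal consonant) is not met → [a].
/d/ — between /a/ and /e/; rule 1 does not apply here → [d].
/e/ meets the environment for rule 2 (before a nasal consonant) → [ẽ].
/m/ (between /e/ and /d/) is unaffected → [m].
/d/ (between /m/ and /e/) is in the target of rule 1 but the environment (between a vowel and a following unstressed vowel) is not met → [d].
/e/ — between /d/ and /p/; rule 2 does not apply here → [e].
/p/ (between /e/ and /e/) is unaffected → [p].
/e/ (between /p/ and /n/): before a nasal consonant, so rule 2 applies → [ẽ].
/n/ stays [n].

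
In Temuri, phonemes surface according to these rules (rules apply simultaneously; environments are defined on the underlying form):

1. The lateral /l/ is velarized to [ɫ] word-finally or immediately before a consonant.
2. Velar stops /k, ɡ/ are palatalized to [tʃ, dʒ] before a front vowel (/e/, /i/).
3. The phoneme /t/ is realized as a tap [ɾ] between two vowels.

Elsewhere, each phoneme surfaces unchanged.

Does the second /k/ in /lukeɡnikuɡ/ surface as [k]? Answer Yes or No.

/k/ — between /i/ and /u/; rule 2 does not apply here → [k].
The actual realization is [k], which matches [k].

Yes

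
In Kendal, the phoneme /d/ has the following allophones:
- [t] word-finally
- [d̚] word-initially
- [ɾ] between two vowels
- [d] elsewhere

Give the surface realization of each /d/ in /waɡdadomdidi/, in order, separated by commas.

Occurrence 1 (position 4): no conditioning environment matches → elsewhere allophone [d].
Occurrence 2 (position 6): between two vowels → [ɾ].
Occurrence 3 (position 9): no conditioning environment matches → elsewhere allophone [d].
Occurrence 4 (position 11): between two vowels → [ɾ].

[d], [ɾ], [d], [ɾ]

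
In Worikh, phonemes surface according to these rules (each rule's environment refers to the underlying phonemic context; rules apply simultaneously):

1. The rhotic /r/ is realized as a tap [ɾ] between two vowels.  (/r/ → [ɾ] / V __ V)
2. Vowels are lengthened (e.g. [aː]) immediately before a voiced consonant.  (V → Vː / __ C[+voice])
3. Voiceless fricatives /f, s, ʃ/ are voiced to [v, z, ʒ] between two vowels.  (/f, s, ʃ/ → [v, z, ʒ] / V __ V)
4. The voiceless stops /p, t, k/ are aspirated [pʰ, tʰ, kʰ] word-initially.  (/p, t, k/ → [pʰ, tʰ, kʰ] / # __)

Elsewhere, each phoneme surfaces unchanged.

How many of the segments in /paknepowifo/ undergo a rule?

3

Segments that undergo a rule: /p/ → [pʰ] (rule 4); /o/ → [oː] (rule 2); /f/ → [v] (rule 3).
All other segments surface unchanged.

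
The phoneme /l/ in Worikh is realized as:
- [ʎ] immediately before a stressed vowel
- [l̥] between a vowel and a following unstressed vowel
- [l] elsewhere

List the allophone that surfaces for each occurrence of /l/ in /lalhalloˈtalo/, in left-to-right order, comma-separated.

[l], [l], [l], [l], [l̥]

Occurrence 1 (position 1): no conditioning environment matches → elsewhere allophone [l].
Occurrence 2 (position 3): no conditioning environment matches → elsewhere allophone [l].
Occurrence 3 (position 6): no conditioning environment matches → elsewhere allophone [l].
Occurrence 4 (position 7): no conditioning environment matches → elsewhere allophone [l].
Occurrence 5 (position 11): between a vowel and a following unstressed vowel → [l̥].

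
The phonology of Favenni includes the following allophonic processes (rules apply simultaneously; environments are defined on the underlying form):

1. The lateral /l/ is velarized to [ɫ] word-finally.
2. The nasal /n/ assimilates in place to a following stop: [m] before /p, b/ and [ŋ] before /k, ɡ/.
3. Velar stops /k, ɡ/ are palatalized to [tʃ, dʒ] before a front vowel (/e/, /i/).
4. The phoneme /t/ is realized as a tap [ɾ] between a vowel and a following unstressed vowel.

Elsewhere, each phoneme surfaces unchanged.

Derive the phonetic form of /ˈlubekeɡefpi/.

/l/ (word-initial) fails the environment for rule 1, so it stays [l].
/k/ (between /e/ and /e/) occurs before a front vowel → [tʃ] by rule 3.
Rule 3 applies to /ɡ/ (between /e/ and /e/: before a front vowel) → [dʒ].

[ˈlubetʃedʒefpi]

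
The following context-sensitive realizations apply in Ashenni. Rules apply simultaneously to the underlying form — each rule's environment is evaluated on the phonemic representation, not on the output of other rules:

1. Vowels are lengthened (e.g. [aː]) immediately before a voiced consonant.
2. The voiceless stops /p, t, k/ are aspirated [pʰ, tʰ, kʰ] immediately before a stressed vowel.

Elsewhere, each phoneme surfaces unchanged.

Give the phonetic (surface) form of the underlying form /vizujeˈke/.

[viːzuːjeˈkʰe]

/i/ meets the environment for rule 1 (before a voiced consonant) → [iː].
Rule 1 applies to /u/ (between /z/ and /j/: before a voiced consonant) → [uː].
/e/ (between /j/ and /k/) fails the environment for rule 1, so it stays [e].
/k/ meets the environment for rule 2 (immediately before a stressed vowel) → [kʰ].
/e/ (word-final): rule 1 targets it, but not before a voiced consonant → unchanged [e].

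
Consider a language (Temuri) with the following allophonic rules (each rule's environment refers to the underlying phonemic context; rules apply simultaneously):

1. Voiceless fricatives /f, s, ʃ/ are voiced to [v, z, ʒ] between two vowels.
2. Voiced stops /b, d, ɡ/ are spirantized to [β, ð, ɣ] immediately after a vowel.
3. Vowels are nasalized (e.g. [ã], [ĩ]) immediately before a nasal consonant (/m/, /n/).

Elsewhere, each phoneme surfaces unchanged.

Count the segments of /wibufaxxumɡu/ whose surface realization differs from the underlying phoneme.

3

Segments that undergo a rule: /b/ → [β] (rule 2); /f/ → [v] (rule 1); /u/ → [ũ] (rule 3).
All other segments surface unchanged.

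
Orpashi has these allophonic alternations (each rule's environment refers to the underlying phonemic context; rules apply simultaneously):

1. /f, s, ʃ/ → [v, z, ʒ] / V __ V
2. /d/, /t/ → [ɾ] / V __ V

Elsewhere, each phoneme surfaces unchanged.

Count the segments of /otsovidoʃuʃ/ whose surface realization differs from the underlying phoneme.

2

Segments that undergo a rule: /d/ → [ɾ] (rule 2); /ʃ/ → [ʒ] (rule 1).
All other segments surface unchanged.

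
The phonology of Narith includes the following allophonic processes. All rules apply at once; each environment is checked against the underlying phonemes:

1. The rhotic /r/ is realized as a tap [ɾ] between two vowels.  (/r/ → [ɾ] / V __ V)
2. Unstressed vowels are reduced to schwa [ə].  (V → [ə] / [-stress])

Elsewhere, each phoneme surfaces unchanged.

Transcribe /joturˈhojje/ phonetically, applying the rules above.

[jətərˈhojjə]

/o/ (between /j/ and /t/): in an unstressed syllable, so rule 2 applies → [ə].
/u/ — between /t/ and /r/, in an unstressed syllable — surfaces as [ə] (rule 2).
/r/ — between /u/ and /h/; rule 1 does not apply here → [r].
/o/ (between /h/ and /j/): rule 2 targets it, but not in an unstressed syllable → unchanged [o].
Rule 2 applies to /e/ (word-final: in an unstressed syllable) → [ə].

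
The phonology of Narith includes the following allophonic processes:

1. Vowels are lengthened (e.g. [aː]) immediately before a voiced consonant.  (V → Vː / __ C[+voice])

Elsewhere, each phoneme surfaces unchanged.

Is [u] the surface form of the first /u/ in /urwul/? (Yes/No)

/u/ meets the environment for rule 1 (before a voiced consonant) → [uː].
The actual realization is [uː], not [u].

No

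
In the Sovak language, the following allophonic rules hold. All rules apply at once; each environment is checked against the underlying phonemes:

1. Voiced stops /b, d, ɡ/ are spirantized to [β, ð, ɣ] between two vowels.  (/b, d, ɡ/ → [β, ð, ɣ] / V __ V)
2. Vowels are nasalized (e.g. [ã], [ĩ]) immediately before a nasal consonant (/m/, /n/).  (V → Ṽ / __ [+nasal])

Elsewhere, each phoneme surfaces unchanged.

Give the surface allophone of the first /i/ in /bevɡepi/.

[i]

/i/ (word-final) fails the environment for rule 2, so it stays [i].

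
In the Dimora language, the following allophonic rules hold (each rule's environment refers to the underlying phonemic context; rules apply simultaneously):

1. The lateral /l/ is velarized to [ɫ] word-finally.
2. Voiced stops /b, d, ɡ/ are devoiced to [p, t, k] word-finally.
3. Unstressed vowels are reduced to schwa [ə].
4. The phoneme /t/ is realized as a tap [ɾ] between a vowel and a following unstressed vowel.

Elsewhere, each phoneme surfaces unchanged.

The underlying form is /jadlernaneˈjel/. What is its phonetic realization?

[jədlərnənəˈjeɫ]

/j/ stays [j].
/a/ (between /j/ and /d/) occurs in an unstressed syllable → [ə] by rule 3.
/d/ (between /a/ and /l/): rule 2 targets it, but not word-finally → unchanged [d].
/l/ — between /d/ and /e/; rule 1 does not apply here → [l].
Rule 3 applies to /e/ (between /l/ and /r/: in an unstressed syllable) → [ə].
/r/ (between /e/ and /n/) is unaffected → [r].
/n/ stays [n].
/a/ (between /n/ and /n/) occurs in an unstressed syllable → [ə] by rule 3.
/n/ stays [n].
/e/ (between /n/ and /j/) occurs in an unstressed syllable → [ə] by rule 3.
/j/ (between /e/ and /e/): no rule targets it → [j].
/e/ (between /j/ and /l/) fails the environment for rule 3, so it stays [e].
/l/ meets the environment for rule 1 (word-finally) → [ɫ].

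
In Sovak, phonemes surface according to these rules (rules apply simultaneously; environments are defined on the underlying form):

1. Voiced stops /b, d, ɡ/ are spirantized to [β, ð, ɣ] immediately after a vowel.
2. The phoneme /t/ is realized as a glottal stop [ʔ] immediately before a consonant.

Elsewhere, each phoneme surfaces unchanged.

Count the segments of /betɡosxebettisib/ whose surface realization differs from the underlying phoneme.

Segments that undergo a rule: /t/ → [ʔ] (rule 2); /b/ → [β] (rule 1); /t/ → [ʔ] (rule 2); /b/ → [β] (rule 1).
All other segments surface unchanged.

4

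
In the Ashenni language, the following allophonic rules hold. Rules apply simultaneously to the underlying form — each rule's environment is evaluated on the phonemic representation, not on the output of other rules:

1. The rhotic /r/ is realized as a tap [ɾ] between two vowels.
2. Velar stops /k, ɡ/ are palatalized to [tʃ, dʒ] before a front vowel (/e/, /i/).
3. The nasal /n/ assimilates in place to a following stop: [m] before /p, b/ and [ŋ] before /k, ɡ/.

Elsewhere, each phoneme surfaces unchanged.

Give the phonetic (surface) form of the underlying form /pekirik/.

/p/ (word-initial): no rule targets it → [p].
/e/ (between /p/ and /k/): no rule targets it → [e].
Rule 2 applies to /k/ (between /e/ and /i/: before a front vowel) → [tʃ].
/i/ — not in any rule's target class → [i].
/r/ — between /i/ and /i/, between two vowels — surfaces as [ɾ] (rule 1).
/i/ — not in any rule's target class → [i].
/k/ (word-final): rule 2 targets it, but not before a front vowel → unchanged [k].

[petʃiɾik]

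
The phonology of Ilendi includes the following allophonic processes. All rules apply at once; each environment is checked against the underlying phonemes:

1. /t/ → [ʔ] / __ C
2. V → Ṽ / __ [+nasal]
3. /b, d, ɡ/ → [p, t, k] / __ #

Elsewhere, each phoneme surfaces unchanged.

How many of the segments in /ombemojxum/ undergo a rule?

3

Segments that undergo a rule: /o/ → [õ] (rule 2); /e/ → [ẽ] (rule 2); /u/ → [ũ] (rule 2).
All other segments surface unchanged.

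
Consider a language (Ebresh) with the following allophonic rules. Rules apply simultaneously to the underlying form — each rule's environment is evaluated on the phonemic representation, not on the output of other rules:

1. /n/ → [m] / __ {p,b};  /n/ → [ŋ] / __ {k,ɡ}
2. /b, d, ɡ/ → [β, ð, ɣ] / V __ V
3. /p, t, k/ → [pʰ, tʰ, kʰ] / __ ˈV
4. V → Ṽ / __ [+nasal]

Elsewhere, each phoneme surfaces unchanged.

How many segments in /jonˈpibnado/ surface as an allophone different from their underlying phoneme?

4

Segments that undergo a rule: /o/ → [õ] (rule 4); /n/ → [m] (rule 1); /p/ → [pʰ] (rule 3); /d/ → [ð] (rule 2).
All other segments surface unchanged.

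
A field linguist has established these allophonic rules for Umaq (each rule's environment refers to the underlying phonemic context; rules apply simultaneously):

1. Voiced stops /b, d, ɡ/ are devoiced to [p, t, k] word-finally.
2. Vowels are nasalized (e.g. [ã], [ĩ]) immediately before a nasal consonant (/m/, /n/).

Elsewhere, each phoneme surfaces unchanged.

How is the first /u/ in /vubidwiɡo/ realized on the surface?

/u/ (between /v/ and /b/): rule 2 targets it, but not before a nasal consonant → unchanged [u].

[u]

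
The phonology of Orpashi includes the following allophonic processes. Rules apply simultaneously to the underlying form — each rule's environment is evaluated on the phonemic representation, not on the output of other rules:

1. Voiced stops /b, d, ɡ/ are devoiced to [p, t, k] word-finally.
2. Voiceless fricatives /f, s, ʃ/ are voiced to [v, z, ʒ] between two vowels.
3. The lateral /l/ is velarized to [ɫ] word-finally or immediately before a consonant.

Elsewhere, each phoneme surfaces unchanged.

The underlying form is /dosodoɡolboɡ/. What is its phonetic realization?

[dozodoɡoɫbok]

/d/ — word-initial; rule 1 does not apply here → [d].
/o/ — not in any rule's target class → [o].
Rule 2 applies to /s/ (between /o/ and /o/: between two vowels) → [z].
/o/ stays [o].
/d/ (between /o/ and /o/): rule 1 targets it, but not word-finally → unchanged [d].
/o/ — not in any rule's target class → [o].
/ɡ/ — between /o/ and /o/; rule 1 does not apply here → [ɡ].
/o/ — not in any rule's target class → [o].
/l/ (between /o/ and /b/): word-finally or immediately before a consonant, so rule 3 applies → [ɫ].
/b/ — between /l/ and /o/; rule 1 does not apply here → [b].
/o/ stays [o].
/ɡ/ meets the environment for rule 1 (word-finally) → [k].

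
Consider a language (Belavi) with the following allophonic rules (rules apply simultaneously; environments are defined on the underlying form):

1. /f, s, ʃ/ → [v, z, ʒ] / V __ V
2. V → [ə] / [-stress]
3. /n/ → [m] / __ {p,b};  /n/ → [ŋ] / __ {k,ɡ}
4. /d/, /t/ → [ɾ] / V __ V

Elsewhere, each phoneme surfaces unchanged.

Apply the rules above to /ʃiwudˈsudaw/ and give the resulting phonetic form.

/ʃ/ (word-initial) is in the target of rule 1 but the environment (between two vowels) is not met → [ʃ].
/i/ — between /ʃ/ and /w/, in an unstressed syllable — surfaces as [ə] (rule 2).
/u/ (between /w/ and /d/) occurs in an unstressed syllable → [ə] by rule 2.
/d/ (between /u/ and /s/) fails the environment for rule 4, so it stays [d].
/s/ (between /d/ and /u/): rule 1 targets it, but not between two vowels → unchanged [s].
/u/ (between /s/ and /d/) is in the target of rule 2 but the environment (in an unstressed syllable) is not met → [u].
/d/ meets the environment for rule 4 (between two vowels) → [ɾ].
Rule 2 applies to /a/ (between /d/ and /w/: in an unstressed syllable) → [ə].

[ʃəwədˈsuɾəw]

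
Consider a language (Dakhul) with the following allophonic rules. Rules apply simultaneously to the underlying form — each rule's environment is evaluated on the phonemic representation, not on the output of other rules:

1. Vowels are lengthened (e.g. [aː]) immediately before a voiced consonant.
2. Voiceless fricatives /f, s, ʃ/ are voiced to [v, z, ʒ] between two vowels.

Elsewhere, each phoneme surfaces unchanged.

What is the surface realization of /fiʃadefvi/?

[fiʒaːdefvi]

/f/ — word-initial; rule 2 does not apply here → [f].
/i/ (between /f/ and /ʃ/) is in the target of rule 1 but the environment (before a voiced consonant) is not met → [i].
/ʃ/ (between /i/ and /a/) occurs between two vowels → [ʒ] by rule 2.
/a/ — between /ʃ/ and /d/, before a voiced consonant — surfaces as [aː] (rule 1).
/d/ stays [d].
/e/ (between /d/ and /f/) is in the target of rule 1 but the environment (before a voiced consonant) is not met → [e].
/f/ (between /e/ and /v/) is in the target of rule 2 but the environment (between two vowels) is not met → [f].
/v/ (between /f/ and /i/): no rule targets it → [v].
/i/ — word-final; rule 1 does not apply here → [i].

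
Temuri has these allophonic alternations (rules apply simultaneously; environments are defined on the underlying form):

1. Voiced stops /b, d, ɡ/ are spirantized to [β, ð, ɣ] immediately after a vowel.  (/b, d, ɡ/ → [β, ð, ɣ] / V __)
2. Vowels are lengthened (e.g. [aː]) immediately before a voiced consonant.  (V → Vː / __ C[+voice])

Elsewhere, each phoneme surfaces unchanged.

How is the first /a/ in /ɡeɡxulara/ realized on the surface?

/a/ (between /l/ and /r/): before a voiced consonant, so rule 2 applies → [aː].

[aː]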